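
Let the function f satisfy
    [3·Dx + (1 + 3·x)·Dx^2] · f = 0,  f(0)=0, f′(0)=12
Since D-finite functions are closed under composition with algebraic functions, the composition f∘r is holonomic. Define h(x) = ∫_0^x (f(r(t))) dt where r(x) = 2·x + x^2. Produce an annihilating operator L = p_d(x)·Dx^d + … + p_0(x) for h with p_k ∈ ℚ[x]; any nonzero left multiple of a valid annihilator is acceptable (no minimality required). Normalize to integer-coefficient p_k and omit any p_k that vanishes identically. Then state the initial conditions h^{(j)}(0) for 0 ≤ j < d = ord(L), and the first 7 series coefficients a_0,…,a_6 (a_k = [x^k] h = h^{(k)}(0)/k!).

L = (5 + 6·x + 3·x^2)·Dx^2 + (1 + 7·x + 9·x^2 + 3·x^3)·Dx^3  (order 3).
h: a_k = 0, 0, 12, -20, 54, -882/5, 3204/5, …
ICs: h(0) = 0, h′(0) = 0, h′′(0) = 24.

f: a_k = 0, 12, -18, 36, -81, 972/5, -486, …
Change of var in L_f (x↦r) gives L₀.
h=∫₀ˣh₀: take L = L₀·Dx.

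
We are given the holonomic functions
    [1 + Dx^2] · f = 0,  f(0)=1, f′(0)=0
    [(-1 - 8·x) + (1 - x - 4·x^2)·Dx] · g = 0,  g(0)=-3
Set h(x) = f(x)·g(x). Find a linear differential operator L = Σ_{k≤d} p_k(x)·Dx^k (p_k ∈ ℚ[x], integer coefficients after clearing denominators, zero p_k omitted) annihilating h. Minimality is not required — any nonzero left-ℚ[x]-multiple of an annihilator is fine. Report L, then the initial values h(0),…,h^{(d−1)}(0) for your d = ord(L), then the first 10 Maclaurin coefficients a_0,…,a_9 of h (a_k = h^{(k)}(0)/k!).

L = (7 + x + 4·x^2) + (2 + 16·x)·Dx + (-1 + x + 4·x^2)·Dx^2  (order 2).
h: a_k = -3, -3, -27/2, -51/2, -637/8, -1453/8, -120029/240, -294389/240, -14457427/4480, -109315417/13440, …
ICs: h(0) = -3, h′(0) = -3.

f: a_k = 1, 0, -1/2, 0, 1/24, 0, -1/720, 0, 1/40320, 0, …
g: a_k = -3, -3, -15, -27, -87, -195, -543, -1323, -3495, -8787, …
L₀ := L_f ⊗_s L_g (sym. prod.), ord ≤ 2.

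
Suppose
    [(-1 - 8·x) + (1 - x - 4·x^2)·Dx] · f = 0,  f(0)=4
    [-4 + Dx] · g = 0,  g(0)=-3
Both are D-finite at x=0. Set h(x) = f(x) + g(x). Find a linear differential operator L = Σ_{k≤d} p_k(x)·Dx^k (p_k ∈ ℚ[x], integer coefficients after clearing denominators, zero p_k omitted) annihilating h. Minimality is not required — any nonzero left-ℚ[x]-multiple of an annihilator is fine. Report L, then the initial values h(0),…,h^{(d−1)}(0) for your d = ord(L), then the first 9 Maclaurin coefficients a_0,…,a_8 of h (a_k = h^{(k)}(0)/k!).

f: a_k = 4, 4, 20, 36, 116, 260, 724, 1764, 4660, …
g: a_k = -3, -12, -24, -32, -32, -128/5, -256/15, -1024/105, -512/105, …
h₀=f+g: left-lcm gives L₀, ord ≤ 2.
L = (-24 + 16·x - 576·x^2 - 512·x^3) + (-6 + 56·x + 208·x^2 - 128·x^3 - 256·x^4)·Dx + (3 - 15·x - 16·x^2 + 64·x^3 + 64·x^4)·Dx^2  (order 2).
h: a_k = 1, -8, -4, 4, 84, 1172/5, 10604/15, 184196/105, 488788/105, …
ICs: h(0) = 1, h′(0) = -8.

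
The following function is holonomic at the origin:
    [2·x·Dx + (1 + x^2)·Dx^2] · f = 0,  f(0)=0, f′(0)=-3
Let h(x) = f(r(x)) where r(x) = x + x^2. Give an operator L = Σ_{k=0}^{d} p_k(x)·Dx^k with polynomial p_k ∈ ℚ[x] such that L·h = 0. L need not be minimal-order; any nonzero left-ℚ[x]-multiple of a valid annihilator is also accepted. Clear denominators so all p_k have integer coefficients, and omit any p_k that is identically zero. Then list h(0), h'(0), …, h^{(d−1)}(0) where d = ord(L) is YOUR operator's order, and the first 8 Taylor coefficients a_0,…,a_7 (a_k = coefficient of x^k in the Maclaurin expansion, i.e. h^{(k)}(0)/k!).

L = (-2 + 2·x + 8·x^2 + 12·x^3 + 6·x^4)·Dx + (1 + 2·x + x^2 + 4·x^3 + 5·x^4 + 2·x^5)·Dx^2  (order 2).
h: a_k = 0, -3, -3, 1, 3, 12/5, -2, -39/7, …
ICs: h(0) = 0, h′(0) = -3.

f: a_k = 0, -3, 0, 1, 0, -3/5, 0, 3/7, …
h₀=f(r): pull back L_f along r ⇒ L₀.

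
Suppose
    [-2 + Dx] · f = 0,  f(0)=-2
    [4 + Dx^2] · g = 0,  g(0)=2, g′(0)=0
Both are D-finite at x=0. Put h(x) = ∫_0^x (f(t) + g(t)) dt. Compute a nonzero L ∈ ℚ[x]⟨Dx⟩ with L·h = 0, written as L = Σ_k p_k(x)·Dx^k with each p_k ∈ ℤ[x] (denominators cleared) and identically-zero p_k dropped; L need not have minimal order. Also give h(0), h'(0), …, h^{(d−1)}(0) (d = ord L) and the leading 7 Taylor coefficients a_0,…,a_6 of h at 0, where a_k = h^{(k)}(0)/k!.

L = -8·Dx + 4·Dx^2 - 2·Dx^3 + Dx^4  (order 4).
h: a_k = 0, 0, -2, -8/3, -2/3, 0, -4/45, …
ICs: h(0) = 0, h′(0) = 0, h′′(0) = -4, h′′′(0) = -16.

f: a_k = -2, -4, -4, -8/3, -4/3, -8/15, -8/45, …
g: a_k = 2, 0, -4, 0, 4/3, 0, -8/45, …
Sum ⇒ L₀ = lclm(L_f,L_g) in ℚ(x)⟨Dx⟩.
h=∫₀ˣh₀: take L = L₀·Dx.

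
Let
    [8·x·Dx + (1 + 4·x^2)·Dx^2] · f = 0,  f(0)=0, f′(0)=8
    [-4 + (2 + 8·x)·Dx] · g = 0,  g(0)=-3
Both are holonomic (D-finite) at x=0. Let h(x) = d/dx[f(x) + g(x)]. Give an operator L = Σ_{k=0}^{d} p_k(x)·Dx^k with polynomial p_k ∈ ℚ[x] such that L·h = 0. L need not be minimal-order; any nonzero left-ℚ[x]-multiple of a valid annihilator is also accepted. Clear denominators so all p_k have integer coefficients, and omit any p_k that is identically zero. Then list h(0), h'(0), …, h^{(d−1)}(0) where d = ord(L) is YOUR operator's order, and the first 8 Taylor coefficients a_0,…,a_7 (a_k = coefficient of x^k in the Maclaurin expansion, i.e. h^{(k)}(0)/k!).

f: a_k = 0, 8, 0, -32/3, 0, 128/5, 0, -512/7, …
g: a_k = -3, -6, 6, -12, 30, -84, 252, -792, …
L₀ := lclm(L_f,L_g); ord L₀ ≤ 2+1.
Derive L from L₀ (diff closure).
L = (-8 - 80·x + 96·x^2 + 192·x^3) + (-10 - 32·x - 64·x^2 + 384·x^3 + 672·x^4)·Dx + (-1 + 24·x^2 + 48·x^3 + 112·x^4 + 192·x^5)·Dx^2  (order 2).
h: a_k = 2, 12, -68, 120, -292, 1512, -6056, 20592, …
ICs: h(0) = 2, h′(0) = 12.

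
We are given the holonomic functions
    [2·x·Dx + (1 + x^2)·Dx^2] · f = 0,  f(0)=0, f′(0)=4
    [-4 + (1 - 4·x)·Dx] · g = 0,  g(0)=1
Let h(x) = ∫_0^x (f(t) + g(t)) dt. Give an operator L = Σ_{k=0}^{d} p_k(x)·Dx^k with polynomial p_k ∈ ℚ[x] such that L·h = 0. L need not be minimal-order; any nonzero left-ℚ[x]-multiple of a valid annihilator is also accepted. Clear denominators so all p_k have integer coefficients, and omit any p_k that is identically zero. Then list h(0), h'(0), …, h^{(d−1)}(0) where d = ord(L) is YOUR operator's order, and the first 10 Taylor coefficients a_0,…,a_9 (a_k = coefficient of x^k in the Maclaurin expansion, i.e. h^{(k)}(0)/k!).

f: a_k = 0, 4, 0, -4/3, 0, 4/5, 0, -4/7, 0, 4/9, …
g: a_k = 1, 4, 16, 64, 256, 1024, 4096, 16384, 65536, 262144, …
f+g: L₀ = lclm(L_f,L_g), ord ≤ 2+1.
∫: right-multiply L₀ by Dx.
L = (8 - 128·x - 24·x^2)·Dx^2 + (-49 + 8·x - 109·x^2 - 24·x^3)·Dx^3 + (4 - 15·x - 15·x^3 - 4·x^4)·Dx^4  (order 4).
h: a_k = 0, 1, 4, 16/3, 47/3, 256/5, 854/5, 4096/7, 28671/14, 65536/9, …
ICs: h(0) = 0, h′(0) = 1, h′′(0) = 8, h′′′(0) = 32.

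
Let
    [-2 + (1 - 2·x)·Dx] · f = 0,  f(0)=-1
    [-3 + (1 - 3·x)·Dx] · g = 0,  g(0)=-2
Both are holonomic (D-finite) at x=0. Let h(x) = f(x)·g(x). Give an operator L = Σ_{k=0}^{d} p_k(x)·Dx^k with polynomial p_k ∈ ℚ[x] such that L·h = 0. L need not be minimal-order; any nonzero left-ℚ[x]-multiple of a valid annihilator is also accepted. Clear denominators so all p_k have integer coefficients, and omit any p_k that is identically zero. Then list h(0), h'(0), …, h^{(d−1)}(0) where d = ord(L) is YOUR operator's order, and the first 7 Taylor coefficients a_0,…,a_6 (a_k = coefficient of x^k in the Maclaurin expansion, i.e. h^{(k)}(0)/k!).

L = (-5 + 12·x) + (1 - 5·x + 6·x^2)·Dx  (order 1).
h: a_k = 2, 10, 38, 130, 422, 1330, 4118, …
ICs: h(0) = 2.

f: a_k = -1, -2, -4, -8, -16, -32, -64, …
g: a_k = -2, -6, -18, -54, -162, -486, -1458, …
Sym-product of L_f,L_g gives L₀ (≤ ord 1).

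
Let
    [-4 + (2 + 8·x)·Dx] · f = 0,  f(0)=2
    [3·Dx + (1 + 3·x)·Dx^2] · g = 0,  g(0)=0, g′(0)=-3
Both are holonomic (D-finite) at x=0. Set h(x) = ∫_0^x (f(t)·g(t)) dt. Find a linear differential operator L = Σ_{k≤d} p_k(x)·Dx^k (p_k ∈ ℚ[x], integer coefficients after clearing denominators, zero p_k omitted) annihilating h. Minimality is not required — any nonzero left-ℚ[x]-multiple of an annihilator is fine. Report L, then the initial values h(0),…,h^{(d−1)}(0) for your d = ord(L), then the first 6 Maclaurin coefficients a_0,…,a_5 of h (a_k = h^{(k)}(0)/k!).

L = (6 + 12·x)·Dx + (-1 - 4·x)·Dx^2 + (1 + 11·x + 40·x^2 + 48·x^3)·Dx^3  (order 3).
h: a_k = 0, 0, -3, -1, 3, -15/2, …
ICs: h(0) = 0, h′(0) = 0, h′′(0) = -6.

f: a_k = 2, 4, -4, 8, -20, 56, …
g: a_k = 0, -3, 9/2, -9, 81/4, -243/5, …
L₀ := L_f ⊗_s L_g (sym. prod.), ord ≤ 2.
∫: right-multiply L₀ by Dx.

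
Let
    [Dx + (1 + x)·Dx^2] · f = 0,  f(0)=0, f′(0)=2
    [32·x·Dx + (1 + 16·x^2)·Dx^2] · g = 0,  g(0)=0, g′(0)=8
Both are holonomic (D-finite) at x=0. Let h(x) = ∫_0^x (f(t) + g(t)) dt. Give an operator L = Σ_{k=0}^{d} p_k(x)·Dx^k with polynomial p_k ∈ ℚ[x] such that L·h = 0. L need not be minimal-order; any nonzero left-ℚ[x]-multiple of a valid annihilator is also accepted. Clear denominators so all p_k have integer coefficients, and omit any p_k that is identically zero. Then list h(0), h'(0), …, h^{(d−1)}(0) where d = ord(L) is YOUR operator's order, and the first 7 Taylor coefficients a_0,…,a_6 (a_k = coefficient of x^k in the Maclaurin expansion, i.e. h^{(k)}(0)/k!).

L = (-32 - 96·x + 1536·x^2 + 512·x^3)·Dx^2 + (-34 - 64·x + 1440·x^2 + 3072·x^3 + 1024·x^4)·Dx^3 + (-1 + 31·x + 32·x^2 + 512·x^3 + 768·x^4 + 256·x^5)·Dx^4  (order 4).
h: a_k = 0, 0, 5, -1/3, -21/2, -1/10, 205/3, …
ICs: h(0) = 0, h′(0) = 0, h′′(0) = 10, h′′′(0) = -2.

f: a_k = 0, 2, -1, 2/3, -1/2, 2/5, -1/3, …
g: a_k = 0, 8, 0, -128/3, 0, 2048/5, 0, …
Sum ⇒ L₀ = lclm(L_f,L_g) in ℚ(x)⟨Dx⟩.
∫: right-multiply L₀ by Dx.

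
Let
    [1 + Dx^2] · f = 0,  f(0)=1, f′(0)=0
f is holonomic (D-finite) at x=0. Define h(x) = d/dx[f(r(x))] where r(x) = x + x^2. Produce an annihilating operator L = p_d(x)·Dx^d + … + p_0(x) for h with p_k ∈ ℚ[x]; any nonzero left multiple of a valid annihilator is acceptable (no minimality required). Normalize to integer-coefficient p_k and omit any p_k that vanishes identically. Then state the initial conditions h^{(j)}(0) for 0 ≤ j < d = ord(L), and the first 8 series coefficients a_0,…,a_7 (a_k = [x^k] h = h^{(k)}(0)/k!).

f: a_k = 1, 0, -1/2, 0, 1/24, 0, -1/720, 0, …
f∘r: x↦r, Dx↦Dx/r' in L_f ⇒ L₀.
Differentiate: ansatz ord ≤ ord L₀ ⇒ L.
L = (13 + 8·x + 24·x^2 + 32·x^3 + 16·x^4) + (-6 - 12·x)·Dx + (1 + 4·x + 4·x^2)·Dx^2  (order 2).
h: a_k = 0, -1, -3, -11/6, 5/6, 179/120, 133/120, 841/5040, …
ICs: h(0) = 0, h′(0) = -1.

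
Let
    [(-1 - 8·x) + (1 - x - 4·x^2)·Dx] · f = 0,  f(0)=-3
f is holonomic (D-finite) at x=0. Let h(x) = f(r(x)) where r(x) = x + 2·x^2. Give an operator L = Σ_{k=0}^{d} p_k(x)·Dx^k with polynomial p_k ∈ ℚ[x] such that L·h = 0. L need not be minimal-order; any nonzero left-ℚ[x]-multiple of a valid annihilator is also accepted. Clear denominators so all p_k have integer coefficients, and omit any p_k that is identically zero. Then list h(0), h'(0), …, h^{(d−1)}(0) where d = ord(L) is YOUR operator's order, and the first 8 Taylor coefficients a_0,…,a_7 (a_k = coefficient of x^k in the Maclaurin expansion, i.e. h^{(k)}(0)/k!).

f: a_k = -3, -3, -15, -27, -87, -195, -543, -1323, …
L₀ from L_f via x↦r, Dx↦r'^{-1}Dx.
L = (1 + 12·x + 48·x^2 + 64·x^3) + (-1 + x + 6·x^2 + 16·x^3 + 16·x^4)·Dx  (order 1).
h: a_k = -3, -3, -21, -87, -309, -1215, -4797, -18423, …
ICs: h(0) = -3.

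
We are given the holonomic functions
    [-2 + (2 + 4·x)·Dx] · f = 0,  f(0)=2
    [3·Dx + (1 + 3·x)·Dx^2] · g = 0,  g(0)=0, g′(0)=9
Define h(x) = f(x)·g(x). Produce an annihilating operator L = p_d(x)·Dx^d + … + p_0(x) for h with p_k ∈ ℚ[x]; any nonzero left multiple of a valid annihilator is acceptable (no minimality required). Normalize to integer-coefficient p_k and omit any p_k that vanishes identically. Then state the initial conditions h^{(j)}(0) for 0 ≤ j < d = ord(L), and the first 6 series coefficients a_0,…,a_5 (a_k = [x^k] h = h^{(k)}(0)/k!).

f: a_k = 2, 2, -1, 1, -5/4, 7/4, …
g: a_k = 0, 9, -27/2, 27, -243/4, 729/5, …
L₀ := L_f ⊗_s L_g (sym. prod.), ord ≤ 2.
L = 3·x + (1 + 2·x)·Dx + (1 + 7·x + 16·x^2 + 12·x^3)·Dx^2  (order 2).
h: a_k = 0, 18, -9, 18, -45, 2367/20, …
ICs: h(0) = 0, h′(0) = 18.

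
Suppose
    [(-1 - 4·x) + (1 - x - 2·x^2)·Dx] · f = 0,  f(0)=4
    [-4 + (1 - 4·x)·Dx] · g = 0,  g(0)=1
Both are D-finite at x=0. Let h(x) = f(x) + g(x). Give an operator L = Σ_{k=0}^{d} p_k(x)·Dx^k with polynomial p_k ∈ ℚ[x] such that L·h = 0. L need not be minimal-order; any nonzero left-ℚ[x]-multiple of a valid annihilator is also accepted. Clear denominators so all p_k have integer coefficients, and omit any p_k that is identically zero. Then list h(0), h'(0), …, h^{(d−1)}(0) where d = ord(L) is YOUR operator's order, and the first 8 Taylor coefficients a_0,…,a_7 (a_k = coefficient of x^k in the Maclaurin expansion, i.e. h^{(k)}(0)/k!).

L = (-8 - 144·x + 96·x^2 - 128·x^3) + (26 - 28·x - 120·x^2 + 128·x^3 - 256·x^4)·Dx + (-3 + 19·x - 34·x^2 + 24·x^3 + 16·x^4 - 64·x^5)·Dx^2  (order 2).
h: a_k = 5, 8, 28, 84, 300, 1108, 4268, 16724, …
ICs: h(0) = 5, h′(0) = 8.

f: a_k = 4, 4, 12, 20, 44, 84, 172, 340, …
g: a_k = 1, 4, 16, 64, 256, 1024, 4096, 16384, …
Sum ⇒ L₀ = lclm(L_f,L_g) in ℚ(x)⟨Dx⟩.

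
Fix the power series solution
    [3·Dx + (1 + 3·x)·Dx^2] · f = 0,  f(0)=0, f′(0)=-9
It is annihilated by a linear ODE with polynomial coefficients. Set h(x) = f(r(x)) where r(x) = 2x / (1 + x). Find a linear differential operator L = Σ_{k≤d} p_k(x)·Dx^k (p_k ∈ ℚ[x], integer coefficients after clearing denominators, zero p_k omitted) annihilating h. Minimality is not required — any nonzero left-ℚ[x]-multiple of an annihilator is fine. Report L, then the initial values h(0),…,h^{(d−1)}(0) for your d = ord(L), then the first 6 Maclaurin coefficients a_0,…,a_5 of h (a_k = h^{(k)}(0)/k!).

f: a_k = 0, -9, 27/2, -27, 243/4, -729/5, …
h₀=f(r): pull back L_f along r ⇒ L₀.
L = (8 + 14·x)·Dx + (1 + 8·x + 7·x^2)·Dx^2  (order 2).
h: a_k = 0, -18, 72, -342, 1800, -50418/5, …
ICs: h(0) = 0, h′(0) = -18.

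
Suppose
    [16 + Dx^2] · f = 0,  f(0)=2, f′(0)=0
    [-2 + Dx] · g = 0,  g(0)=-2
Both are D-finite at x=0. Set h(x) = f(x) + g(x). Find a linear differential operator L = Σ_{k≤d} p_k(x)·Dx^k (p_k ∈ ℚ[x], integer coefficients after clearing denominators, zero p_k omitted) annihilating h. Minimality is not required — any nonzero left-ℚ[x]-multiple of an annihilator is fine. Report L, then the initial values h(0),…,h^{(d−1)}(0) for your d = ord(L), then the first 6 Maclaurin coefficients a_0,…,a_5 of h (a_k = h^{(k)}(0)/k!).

L = -32 + 16·Dx - 2·Dx^2 + Dx^3  (order 3).
h: a_k = 0, -4, -20, -8/3, 20, -8/15, …
ICs: h(0) = 0, h′(0) = -4, h′′(0) = -40.

f: a_k = 2, 0, -16, 0, 64/3, 0, …
g: a_k = -2, -4, -4, -8/3, -4/3, -8/15, …
h₀=f+g: left-lcm gives L₀, ord ≤ 3.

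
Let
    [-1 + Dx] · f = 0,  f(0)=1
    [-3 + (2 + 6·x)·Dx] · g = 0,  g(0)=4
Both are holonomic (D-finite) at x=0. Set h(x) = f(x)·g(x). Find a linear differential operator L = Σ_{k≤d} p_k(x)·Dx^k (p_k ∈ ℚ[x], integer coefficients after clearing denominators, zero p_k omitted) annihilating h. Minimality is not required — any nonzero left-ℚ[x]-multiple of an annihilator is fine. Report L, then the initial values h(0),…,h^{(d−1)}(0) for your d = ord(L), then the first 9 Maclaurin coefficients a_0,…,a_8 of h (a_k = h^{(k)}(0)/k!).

f: a_k = 1, 1, 1/2, 1/6, 1/24, 1/120, 1/720, 1/5040, 1/40320, …
g: a_k = 4, 6, -9/2, 27/4, -405/32, 1701/64, -15309/256, 72171/512, -2814669/8192, …
Product ⇒ symmetric product L₀, ord ≤ 1.
L = (-5 - 6·x) + (2 + 6·x)·Dx  (order 1).
h: a_k = 4, 10, 7/2, 71/12, -671/96, 16157/960, -88837/2304, 14933039/161280, -589833983/2580480, …
ICs: h(0) = 4.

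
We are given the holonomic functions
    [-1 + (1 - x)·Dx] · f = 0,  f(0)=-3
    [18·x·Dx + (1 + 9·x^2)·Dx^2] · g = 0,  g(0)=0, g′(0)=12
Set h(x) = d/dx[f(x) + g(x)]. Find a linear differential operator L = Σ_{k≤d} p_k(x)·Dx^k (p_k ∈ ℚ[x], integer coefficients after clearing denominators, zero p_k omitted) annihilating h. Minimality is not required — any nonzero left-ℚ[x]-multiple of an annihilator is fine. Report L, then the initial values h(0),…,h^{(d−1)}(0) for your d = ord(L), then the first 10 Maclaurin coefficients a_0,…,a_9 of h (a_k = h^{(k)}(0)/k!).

L = (-18 + 72·x + 486·x^2) + (12 - 18·x - 180·x^2 + 486·x^3)·Dx + (-1 - 8·x - 72·x^3 + 81·x^4)·Dx^2  (order 2).
h: a_k = 9, -6, -117, -12, 957, -18, -8769, -24, 78705, -30, …
ICs: h(0) = 9, h′(0) = -6.

f: a_k = -3, -3, -3, -3, -3, -3, -3, -3, -3, -3, …
g: a_k = 0, 12, 0, -36, 0, 972/5, 0, -8748/7, 0, 8748, …
Weyl lclm of L_f,L_g ⇒ L₀ (ord ≤ 3).
h₀' ⇒ L via d/dx closure of L₀.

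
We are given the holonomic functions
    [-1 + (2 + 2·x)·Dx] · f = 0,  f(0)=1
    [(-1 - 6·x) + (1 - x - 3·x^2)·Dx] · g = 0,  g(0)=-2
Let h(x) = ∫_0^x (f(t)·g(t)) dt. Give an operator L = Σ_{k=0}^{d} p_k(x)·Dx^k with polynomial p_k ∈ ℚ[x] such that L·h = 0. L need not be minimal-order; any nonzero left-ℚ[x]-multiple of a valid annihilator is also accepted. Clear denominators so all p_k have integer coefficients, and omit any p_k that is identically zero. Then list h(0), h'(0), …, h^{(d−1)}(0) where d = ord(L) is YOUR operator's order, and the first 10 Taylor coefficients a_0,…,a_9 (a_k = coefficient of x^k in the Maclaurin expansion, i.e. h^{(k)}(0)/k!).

L = (3 + 13·x + 9·x^2)·Dx + (-2 + 8·x^2 + 6·x^3)·Dx^2  (order 2).
h: a_k = 0, -2, -3/2, -35/12, -143/32, -2819/320, -12509/768, -117671/3584, -535591/8192, -19865443/147456, …
ICs: h(0) = 0, h′(0) = -2.

f: a_k = 1, 1/2, -1/8, 1/16, -5/128, 7/256, -21/1024, 33/2048, -429/32768, 715/65536, …
g: a_k = -2, -2, -8, -14, -38, -80, -194, -434, -1016, -2318, …
Product ⇒ symmetric product L₀, ord ≤ 1.
∫: right-multiply L₀ by Dx.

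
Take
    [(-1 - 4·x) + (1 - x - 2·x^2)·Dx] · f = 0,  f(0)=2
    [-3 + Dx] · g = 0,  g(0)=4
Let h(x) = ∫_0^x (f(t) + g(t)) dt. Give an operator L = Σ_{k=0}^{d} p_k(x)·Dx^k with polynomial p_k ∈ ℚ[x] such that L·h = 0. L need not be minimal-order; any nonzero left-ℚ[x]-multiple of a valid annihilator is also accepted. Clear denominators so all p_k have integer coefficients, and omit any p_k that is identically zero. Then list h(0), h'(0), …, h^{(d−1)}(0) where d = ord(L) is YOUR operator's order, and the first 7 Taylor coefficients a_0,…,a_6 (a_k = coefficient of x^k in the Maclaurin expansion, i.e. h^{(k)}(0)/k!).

f: a_k = 2, 2, 6, 10, 22, 42, 86, …
g: a_k = 4, 12, 18, 18, 27/2, 81/10, 81/20, …
f+g: L₀ = lclm(L_f,L_g), ord ≤ 1+1.
h=∫₀ˣh₀: take L = L₀·Dx.
L = (-9 - 9·x - 126·x^2 - 72·x^3)·Dx + (-3 + 30·x + 51·x^2 - 36·x^3 - 36·x^4)·Dx^2 + (2 - 9·x - 3·x^2 + 20·x^3 + 12·x^4)·Dx^3  (order 3).
h: a_k = 0, 6, 7, 8, 7, 71/10, 167/20, …
ICs: h(0) = 0, h′(0) = 6, h′′(0) = 14.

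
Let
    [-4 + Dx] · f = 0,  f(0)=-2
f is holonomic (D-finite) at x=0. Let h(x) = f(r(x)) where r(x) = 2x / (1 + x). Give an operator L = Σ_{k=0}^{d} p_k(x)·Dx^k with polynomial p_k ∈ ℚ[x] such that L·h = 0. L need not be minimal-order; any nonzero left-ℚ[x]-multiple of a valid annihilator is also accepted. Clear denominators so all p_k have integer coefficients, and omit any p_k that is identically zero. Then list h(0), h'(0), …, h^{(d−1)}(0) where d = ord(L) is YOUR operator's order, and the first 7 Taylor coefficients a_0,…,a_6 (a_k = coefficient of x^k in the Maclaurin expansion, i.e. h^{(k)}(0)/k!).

L = -8 + (1 + 2·x + x^2)·Dx  (order 1).
h: a_k = -2, -16, -48, -176/3, -16/3, 176/5, -368/45, …
ICs: h(0) = -2.

f: a_k = -2, -8, -16, -64/3, -64/3, -256/15, -512/45, …
f∘r: x↦r, Dx↦Dx/r' in L_f ⇒ L₀.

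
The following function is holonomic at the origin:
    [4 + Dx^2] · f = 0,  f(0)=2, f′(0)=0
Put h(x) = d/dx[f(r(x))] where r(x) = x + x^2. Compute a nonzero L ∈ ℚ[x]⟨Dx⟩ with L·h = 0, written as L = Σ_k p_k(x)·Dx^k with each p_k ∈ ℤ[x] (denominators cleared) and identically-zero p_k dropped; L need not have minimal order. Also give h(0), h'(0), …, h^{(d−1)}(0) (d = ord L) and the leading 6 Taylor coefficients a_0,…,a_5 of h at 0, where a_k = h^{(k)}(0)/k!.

L = (16 + 32·x + 96·x^2 + 128·x^3 + 64·x^4) + (-6 - 12·x)·Dx + (1 + 4·x + 4·x^2)·Dx^2  (order 2).
h: a_k = 0, -8, -24, -32/3, 80/3, 704/15, …
ICs: h(0) = 0, h′(0) = -8.

f: a_k = 2, 0, -4, 0, 4/3, 0, …
h₀=f(r): pull back L_f along r ⇒ L₀.
h=h₀': d/dx-closure on L₀ ⇒ L.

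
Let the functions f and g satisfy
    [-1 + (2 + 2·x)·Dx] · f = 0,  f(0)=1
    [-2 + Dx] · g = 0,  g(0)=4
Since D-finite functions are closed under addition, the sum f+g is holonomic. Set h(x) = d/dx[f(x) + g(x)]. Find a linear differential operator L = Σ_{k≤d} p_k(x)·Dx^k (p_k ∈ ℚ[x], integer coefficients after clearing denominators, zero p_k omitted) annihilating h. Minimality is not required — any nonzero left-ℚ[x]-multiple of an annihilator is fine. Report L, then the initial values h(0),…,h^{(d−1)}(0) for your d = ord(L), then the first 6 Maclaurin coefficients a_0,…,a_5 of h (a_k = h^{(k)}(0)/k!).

f: a_k = 1, 1/2, -1/8, 1/16, -5/128, 7/256, …
g: a_k = 4, 8, 8, 16/3, 8/3, 16/15, …
h₀=f+g: left-lcm gives L₀, ord ≤ 2.
h=h₀': d/dx-closure on L₀ ⇒ L.
L = (-14 - 8·x) + (-13 - 32·x - 16·x^2)·Dx + (10 + 18·x + 8·x^2)·Dx^2  (order 2).
h: a_k = 17/2, 63/4, 259/16, 1009/96, 4201/768, 15439/7680, …
ICs: h(0) = 17/2, h′(0) = 63/4.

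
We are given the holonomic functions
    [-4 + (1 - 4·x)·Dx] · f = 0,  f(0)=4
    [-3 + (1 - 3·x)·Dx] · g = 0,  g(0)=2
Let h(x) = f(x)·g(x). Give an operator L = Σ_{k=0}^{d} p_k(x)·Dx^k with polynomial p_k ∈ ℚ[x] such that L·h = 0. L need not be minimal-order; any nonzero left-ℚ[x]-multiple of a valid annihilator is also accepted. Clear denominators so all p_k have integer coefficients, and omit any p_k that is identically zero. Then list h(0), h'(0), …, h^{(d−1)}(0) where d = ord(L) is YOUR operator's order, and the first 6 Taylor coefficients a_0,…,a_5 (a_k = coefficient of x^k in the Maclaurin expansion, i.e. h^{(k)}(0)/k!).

L = (-7 + 24·x) + (1 - 7·x + 12·x^2)·Dx  (order 1).
h: a_k = 8, 56, 296, 1400, 6248, 26936, …
ICs: h(0) = 8.

f: a_k = 4, 16, 64, 256, 1024, 4096, …
g: a_k = 2, 6, 18, 54, 162, 486, …
f·g: L₀ = L_f ⊗_s L_g, ord ≤ 1·1.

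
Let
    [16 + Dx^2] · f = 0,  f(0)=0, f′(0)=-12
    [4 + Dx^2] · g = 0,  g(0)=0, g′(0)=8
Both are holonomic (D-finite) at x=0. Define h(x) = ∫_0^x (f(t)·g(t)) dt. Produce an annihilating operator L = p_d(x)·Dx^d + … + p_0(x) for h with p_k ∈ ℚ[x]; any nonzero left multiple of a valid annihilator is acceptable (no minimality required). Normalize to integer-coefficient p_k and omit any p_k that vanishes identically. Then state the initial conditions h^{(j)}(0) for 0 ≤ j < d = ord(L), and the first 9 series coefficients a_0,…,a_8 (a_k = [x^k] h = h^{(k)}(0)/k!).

L = 144·Dx + 40·Dx^3 + Dx^5  (order 5).
h: a_k = 0, 0, 0, -32, 0, 64, 0, -832/15, 0, …
ICs: h(0) = 0, h′(0) = 0, h′′(0) = 0, h′′′(0) = -192, h′′′′(0) = 0.

f: a_k = 0, -12, 0, 32, 0, -128/5, 0, 1024/105, 0, …
g: a_k = 0, 8, 0, -16/3, 0, 16/15, 0, -32/315, 0, …
L₀ := L_f ⊗_s L_g (sym. prod.), ord ≤ 4.
h=∫h₀ ⇒ L = L₀·Dx.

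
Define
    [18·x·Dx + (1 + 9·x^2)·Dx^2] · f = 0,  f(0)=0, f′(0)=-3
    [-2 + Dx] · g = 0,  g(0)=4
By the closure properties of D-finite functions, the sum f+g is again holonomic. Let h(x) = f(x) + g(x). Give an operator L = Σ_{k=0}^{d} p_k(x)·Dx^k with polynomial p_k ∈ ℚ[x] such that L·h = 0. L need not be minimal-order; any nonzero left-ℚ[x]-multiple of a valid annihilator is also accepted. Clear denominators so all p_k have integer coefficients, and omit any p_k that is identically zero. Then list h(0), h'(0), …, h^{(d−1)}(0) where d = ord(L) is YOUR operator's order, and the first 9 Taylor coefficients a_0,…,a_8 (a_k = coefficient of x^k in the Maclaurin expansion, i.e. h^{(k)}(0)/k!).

L = (18 - 36·x - 486·x^2 - 324·x^3)·Dx + (-11 + 207·x^2 - 162·x^4)·Dx^2 + (1 + 9·x + 18·x^2 + 81·x^3 + 81·x^4)·Dx^3  (order 3).
h: a_k = 4, 5, 8, 43/3, 8/3, -713/15, 16/45, 98447/315, 8/315, …
ICs: h(0) = 4, h′(0) = 5, h′′(0) = 16.

f: a_k = 0, -3, 0, 9, 0, -243/5, 0, 2187/7, 0, …
g: a_k = 4, 8, 8, 16/3, 8/3, 16/15, 16/45, 32/315, 8/315, …
L₀ := lclm(L_f,L_g); ord L₀ ≤ 2+1.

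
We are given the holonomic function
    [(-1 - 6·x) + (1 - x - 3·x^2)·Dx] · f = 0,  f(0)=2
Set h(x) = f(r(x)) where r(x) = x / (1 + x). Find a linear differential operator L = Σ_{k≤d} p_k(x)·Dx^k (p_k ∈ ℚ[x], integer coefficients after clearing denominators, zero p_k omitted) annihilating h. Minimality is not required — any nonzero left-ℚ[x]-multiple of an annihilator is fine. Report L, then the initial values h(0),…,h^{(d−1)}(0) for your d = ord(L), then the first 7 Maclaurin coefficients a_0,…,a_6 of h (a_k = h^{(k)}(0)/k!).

L = (1 + 7·x) + (-1 - 2·x + 2·x^2 + 3·x^3)·Dx  (order 1).
h: a_k = 2, 2, 6, 0, 18, -18, 72, …
ICs: h(0) = 2.

f: a_k = 2, 2, 8, 14, 38, 80, 194, …
Change of var in L_f (x↦r) gives L₀.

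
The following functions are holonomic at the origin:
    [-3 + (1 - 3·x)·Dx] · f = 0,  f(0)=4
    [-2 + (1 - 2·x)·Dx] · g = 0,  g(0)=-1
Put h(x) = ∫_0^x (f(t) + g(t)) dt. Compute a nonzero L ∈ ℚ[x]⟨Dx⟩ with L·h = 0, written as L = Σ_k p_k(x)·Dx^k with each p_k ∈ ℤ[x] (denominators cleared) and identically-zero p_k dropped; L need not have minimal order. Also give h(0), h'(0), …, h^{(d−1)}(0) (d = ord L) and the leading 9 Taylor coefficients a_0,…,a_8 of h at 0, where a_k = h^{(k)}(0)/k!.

L = -12·Dx + (10 - 24·x)·Dx^2 + (-1 + 5·x - 6·x^2)·Dx^3  (order 3).
h: a_k = 0, 3, 5, 32/3, 25, 308/5, 470/3, 2852/7, 2155/2, …
ICs: h(0) = 0, h′(0) = 3, h′′(0) = 10.

f: a_k = 4, 12, 36, 108, 324, 972, 2916, 8748, 26244, …
g: a_k = -1, -2, -4, -8, -16, -32, -64, -128, -256, …
h₀=f+g: left-lcm gives L₀, ord ≤ 2.
∫: right-multiply L₀ by Dx.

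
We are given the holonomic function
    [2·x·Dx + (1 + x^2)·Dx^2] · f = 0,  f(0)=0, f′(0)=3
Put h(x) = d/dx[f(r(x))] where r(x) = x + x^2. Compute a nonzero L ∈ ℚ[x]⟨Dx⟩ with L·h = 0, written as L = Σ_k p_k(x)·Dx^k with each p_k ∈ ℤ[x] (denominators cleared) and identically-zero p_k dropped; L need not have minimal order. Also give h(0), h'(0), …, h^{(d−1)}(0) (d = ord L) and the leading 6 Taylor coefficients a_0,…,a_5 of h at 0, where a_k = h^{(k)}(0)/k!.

f: a_k = 0, 3, 0, -1, 0, 3/5, …
Change of var in L_f (x↦r) gives L₀.
h₀' ⇒ L via d/dx closure of L₀.
L = (-2 + 2·x + 8·x^2 + 12·x^3 + 6·x^4) + (1 + 2·x + x^2 + 4·x^3 + 5·x^4 + 2·x^5)·Dx  (order 1).
h: a_k = 3, 6, -3, -12, -12, 12, …
ICs: h(0) = 3.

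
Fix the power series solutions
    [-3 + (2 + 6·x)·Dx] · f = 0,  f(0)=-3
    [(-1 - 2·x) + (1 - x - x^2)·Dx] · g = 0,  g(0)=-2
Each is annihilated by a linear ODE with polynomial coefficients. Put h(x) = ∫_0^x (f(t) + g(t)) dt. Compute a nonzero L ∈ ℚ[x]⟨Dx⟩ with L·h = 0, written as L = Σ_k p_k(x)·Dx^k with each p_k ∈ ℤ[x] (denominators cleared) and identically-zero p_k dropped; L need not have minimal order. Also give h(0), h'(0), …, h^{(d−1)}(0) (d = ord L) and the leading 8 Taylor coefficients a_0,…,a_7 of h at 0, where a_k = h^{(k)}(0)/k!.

f: a_k = -3, -9/2, 27/8, -81/16, 1215/128, -5103/256, 45927/1024, -216513/2048, …
g: a_k = -2, -2, -4, -6, -10, -16, -26, -42, …
L₀ := lclm(L_f,L_g); ord L₀ ≤ 1+1.
h=∫h₀ ⇒ L = L₀·Dx.
L = (33 + 117·x + 117·x^2 + 90·x^3)·Dx + (-25 - 102·x - 303·x^2 - 378·x^3 - 225·x^4)·Dx^2 + (-2 + 22·x + 90·x^2 - 38·x^3 - 198·x^4 - 90·x^5)·Dx^3  (order 3).
h: a_k = 0, -5, -13/4, -5/24, -177/64, -13/128, -9199/1536, 19303/7168, …
ICs: h(0) = 0, h′(0) = -5, h′′(0) = -13/2.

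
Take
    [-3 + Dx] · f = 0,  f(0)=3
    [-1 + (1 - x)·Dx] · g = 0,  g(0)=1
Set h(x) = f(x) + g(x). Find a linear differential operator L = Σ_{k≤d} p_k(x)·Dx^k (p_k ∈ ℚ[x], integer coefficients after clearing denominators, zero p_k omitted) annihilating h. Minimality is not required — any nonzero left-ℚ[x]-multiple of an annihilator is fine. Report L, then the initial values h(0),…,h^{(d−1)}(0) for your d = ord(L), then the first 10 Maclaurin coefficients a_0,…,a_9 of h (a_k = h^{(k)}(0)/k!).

f: a_k = 3, 9, 27/2, 27/2, 81/8, 243/40, 243/80, 729/560, 2187/4480, 729/4480, …
g: a_k = 1, 1, 1, 1, 1, 1, 1, 1, 1, 1, …
L₀ := lclm(L_f,L_g); ord L₀ ≤ 1+1.
L = (-3 + 9·x) + (7 - 18·x + 9·x^2)·Dx + (-2 + 5·x - 3·x^2)·Dx^2  (order 2).
h: a_k = 4, 10, 29/2, 29/2, 89/8, 283/40, 323/80, 1289/560, 6667/4480, 5209/4480, …
ICs: h(0) = 4, h′(0) = 10.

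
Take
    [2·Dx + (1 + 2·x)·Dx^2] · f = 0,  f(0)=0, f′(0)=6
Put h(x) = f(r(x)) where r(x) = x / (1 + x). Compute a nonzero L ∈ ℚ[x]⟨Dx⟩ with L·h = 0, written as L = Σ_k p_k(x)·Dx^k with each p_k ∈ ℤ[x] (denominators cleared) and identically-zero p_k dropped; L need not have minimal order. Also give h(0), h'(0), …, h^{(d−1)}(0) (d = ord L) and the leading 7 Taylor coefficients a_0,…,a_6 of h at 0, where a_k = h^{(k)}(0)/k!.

f: a_k = 0, 6, -6, 8, -12, 96/5, -32, …
Substitute x→r, Dx→(1/r')Dx; clear ⇒ L₀.
L = (4 + 6·x)·Dx + (1 + 4·x + 3·x^2)·Dx^2  (order 2).
h: a_k = 0, 6, -12, 26, -60, 726/5, -364, …
ICs: h(0) = 0, h′(0) = 6.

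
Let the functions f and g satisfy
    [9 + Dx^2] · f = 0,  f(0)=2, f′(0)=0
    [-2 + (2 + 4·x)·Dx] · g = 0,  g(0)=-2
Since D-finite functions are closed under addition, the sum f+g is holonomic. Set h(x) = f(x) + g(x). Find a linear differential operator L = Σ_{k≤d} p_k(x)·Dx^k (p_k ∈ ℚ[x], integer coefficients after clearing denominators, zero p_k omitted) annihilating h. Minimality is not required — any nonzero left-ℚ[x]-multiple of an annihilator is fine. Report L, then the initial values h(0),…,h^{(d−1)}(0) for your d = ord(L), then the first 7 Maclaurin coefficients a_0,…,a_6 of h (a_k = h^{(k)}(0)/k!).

f: a_k = 2, 0, -9, 0, 27/4, 0, -81/40, …
g: a_k = -2, -2, 1, -1, 5/4, -7/4, 21/8, …
Sum ⇒ L₀ = lclm(L_f,L_g) in ℚ(x)⟨Dx⟩.
L = (-54 - 162·x - 162·x^2) + (36 + 234·x + 486·x^2 + 324·x^3)·Dx + (-6 - 18·x - 18·x^2)·Dx^2 + (4 + 26·x + 54·x^2 + 36·x^3)·Dx^3  (order 3).
h: a_k = 0, -2, -8, -1, 8, -7/4, 3/5, …
ICs: h(0) = 0, h′(0) = -2, h′′(0) = -16.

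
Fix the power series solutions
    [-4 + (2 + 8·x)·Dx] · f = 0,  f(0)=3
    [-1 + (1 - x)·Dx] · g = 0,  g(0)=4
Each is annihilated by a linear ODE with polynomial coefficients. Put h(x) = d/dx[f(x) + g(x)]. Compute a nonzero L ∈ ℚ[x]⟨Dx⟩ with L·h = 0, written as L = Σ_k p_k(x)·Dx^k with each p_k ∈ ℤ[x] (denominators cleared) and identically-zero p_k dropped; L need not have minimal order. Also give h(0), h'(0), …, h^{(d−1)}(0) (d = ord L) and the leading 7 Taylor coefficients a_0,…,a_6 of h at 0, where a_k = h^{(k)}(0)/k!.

f: a_k = 3, 6, -6, 12, -30, 84, -252, …
g: a_k = 4, 4, 4, 4, 4, 4, 4, …
h₀=f+g: left-lcm gives L₀, ord ≤ 2.
Derive L from L₀ (diff closure).
L = (-18 - 12·x) + (3 - 36·x - 42·x^2)·Dx + (2 + 9·x + x^2 - 12·x^3)·Dx^2  (order 2).
h: a_k = 10, -4, 48, -104, 440, -1488, 5572, …
ICs: h(0) = 10, h′(0) = -4.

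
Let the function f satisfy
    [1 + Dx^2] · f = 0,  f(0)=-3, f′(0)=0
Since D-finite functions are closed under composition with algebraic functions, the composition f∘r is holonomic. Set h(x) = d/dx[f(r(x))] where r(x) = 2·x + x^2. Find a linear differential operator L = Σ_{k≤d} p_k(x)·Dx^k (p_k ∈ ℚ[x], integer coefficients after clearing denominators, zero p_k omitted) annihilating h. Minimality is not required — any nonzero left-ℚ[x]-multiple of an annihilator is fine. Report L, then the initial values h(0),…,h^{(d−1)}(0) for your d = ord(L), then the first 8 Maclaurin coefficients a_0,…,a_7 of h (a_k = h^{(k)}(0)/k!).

f: a_k = -3, 0, 3/2, 0, -1/8, 0, 1/240, 0, …
Change of var in L_f (x↦r) gives L₀.
Differentiate: ansatz ord ≤ ord L₀ ⇒ L.
L = (7 + 16·x + 24·x^2 + 16·x^3 + 4·x^4) + (-3 - 3·x)·Dx + (1 + 2·x + x^2)·Dx^2  (order 2).
h: a_k = 0, 12, 18, -2, -20, -82/5, -7/5, 719/105, …
ICs: h(0) = 0, h′(0) = 12.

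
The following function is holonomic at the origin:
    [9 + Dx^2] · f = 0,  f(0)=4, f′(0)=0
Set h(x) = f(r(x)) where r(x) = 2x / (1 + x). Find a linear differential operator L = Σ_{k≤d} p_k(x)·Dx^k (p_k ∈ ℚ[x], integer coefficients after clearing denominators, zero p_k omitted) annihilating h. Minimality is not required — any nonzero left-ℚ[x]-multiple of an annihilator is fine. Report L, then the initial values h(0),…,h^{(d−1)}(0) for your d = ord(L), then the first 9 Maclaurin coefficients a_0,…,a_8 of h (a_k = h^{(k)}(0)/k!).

L = 36 + (2 + 6·x + 6·x^2 + 2·x^3)·Dx + (1 + 4·x + 6·x^2 + 4·x^3 + x^4)·Dx^2  (order 2).
h: a_k = 4, 0, -72, 144, 0, -576, 7704/5, -11664/5, 12456/7, …
ICs: h(0) = 4, h′(0) = 0.

f: a_k = 4, 0, -18, 0, 27/2, 0, -81/20, 0, 729/1120, …
Change of var in L_f (x↦r) gives L₀.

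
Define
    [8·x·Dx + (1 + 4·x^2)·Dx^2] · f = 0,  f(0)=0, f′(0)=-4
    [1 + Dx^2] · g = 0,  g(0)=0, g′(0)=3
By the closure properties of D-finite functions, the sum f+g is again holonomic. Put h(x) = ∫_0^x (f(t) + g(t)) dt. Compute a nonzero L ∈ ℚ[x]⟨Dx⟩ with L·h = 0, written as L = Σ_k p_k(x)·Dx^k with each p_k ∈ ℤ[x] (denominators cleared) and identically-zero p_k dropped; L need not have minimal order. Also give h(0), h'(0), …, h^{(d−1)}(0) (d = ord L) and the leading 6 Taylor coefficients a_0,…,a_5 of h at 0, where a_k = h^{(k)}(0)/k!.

L = (-376·x + 1600·x^3 + 128·x^5)·Dx^2 + (-7 + 76·x^2 + 432·x^4 + 64·x^6)·Dx^3 + (-376·x + 1600·x^3 + 128·x^5)·Dx^4 + (-7 + 76·x^2 + 432·x^4 + 64·x^6)·Dx^5  (order 5).
h: a_k = 0, 0, -1/2, 0, 29/24, 0, …
ICs: h(0) = 0, h′(0) = 0, h′′(0) = -1, h′′′(0) = 0, h′′′′(0) = 29.

f: a_k = 0, -4, 0, 16/3, 0, -64/5, …
g: a_k = 0, 3, 0, -1/2, 0, 1/40, …
Weyl lclm of L_f,L_g ⇒ L₀ (ord ≤ 4).
h=∫₀ˣh₀: take L = L₀·Dx.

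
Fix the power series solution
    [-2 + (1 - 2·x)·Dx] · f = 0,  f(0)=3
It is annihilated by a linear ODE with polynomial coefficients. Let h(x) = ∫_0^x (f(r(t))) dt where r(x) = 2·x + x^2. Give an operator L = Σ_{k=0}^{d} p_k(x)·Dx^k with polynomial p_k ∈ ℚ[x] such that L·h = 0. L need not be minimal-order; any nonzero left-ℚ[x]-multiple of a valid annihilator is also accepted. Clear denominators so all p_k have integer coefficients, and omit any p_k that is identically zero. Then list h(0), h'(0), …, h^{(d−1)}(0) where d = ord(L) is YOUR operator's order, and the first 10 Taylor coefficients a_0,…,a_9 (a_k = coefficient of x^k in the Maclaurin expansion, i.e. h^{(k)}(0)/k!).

L = (4 + 4·x)·Dx + (-1 + 4·x + 2·x^2)·Dx^2  (order 2).
h: a_k = 0, 3, 6, 18, 60, 1068/5, 792, 21144/7, 11760, 46512, …
ICs: h(0) = 0, h′(0) = 3.

f: a_k = 3, 6, 12, 24, 48, 96, 192, 384, 768, 1536, …
L₀ from L_f via x↦r, Dx↦r'^{-1}Dx.
∫: right-multiply L₀ by Dx.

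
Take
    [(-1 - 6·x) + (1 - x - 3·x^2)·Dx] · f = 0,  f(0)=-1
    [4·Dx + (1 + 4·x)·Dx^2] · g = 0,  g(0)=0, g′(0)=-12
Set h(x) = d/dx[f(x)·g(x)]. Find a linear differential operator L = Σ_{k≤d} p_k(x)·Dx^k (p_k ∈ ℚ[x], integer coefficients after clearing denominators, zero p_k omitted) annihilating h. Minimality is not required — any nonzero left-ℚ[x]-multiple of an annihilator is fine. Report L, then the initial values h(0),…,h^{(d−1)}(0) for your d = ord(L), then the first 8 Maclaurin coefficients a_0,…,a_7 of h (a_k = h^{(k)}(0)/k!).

f: a_k = -1, -1, -4, -7, -19, -40, -97, -217, …
g: a_k = 0, -12, 24, -64, 192, -3072/5, 2048, -49152/7, …
Product ⇒ symmetric product L₀, ord ≤ 2.
Derive L from L₀ (diff closure).
L = (218 + 1080·x + 2592·x^2) + (-1 + 142·x + 1224·x^2 + 2016·x^3)·Dx + (-5 - 39·x - 37·x^2 + 228·x^3 + 288·x^4)·Dx^2  (order 2).
h: a_k = 12, -24, 264, -560, 3692, -51888/5, 262756/5, -6232096/35, …
ICs: h(0) = 12, h′(0) = -24.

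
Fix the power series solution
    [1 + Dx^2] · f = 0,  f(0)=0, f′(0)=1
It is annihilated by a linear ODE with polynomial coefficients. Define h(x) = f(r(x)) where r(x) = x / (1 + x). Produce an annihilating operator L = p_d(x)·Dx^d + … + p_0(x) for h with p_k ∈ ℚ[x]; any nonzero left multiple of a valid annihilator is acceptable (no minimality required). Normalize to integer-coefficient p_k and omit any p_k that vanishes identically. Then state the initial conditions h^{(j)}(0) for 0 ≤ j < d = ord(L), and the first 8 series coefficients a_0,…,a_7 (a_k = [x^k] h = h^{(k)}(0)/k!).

f: a_k = 0, 1, 0, -1/6, 0, 1/120, 0, -1/5040, …
Change of var in L_f (x↦r) gives L₀.
L = 1 + (2 + 6·x + 6·x^2 + 2·x^3)·Dx + (1 + 4·x + 6·x^2 + 4·x^3 + x^4)·Dx^2  (order 2).
h: a_k = 0, 1, -1, 5/6, -1/2, 1/120, 5/8, -6931/5040, …
ICs: h(0) = 0, h′(0) = 1.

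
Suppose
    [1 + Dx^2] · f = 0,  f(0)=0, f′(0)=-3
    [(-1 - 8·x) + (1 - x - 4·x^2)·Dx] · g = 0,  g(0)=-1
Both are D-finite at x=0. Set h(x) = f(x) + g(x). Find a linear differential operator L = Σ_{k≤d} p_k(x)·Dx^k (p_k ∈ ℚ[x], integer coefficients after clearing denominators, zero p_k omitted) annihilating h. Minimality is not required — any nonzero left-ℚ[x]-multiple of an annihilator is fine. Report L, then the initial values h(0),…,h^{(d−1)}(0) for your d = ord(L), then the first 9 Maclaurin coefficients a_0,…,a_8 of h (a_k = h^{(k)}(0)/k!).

L = (-55 - 486·x - 553·x^2 - 1488·x^3 - 80·x^4 - 128·x^5) + (11 + 11·x + 23·x^2 - 169·x^3 - 348·x^4 - 48·x^5 - 64·x^6)·Dx + (-55 - 486·x - 553·x^2 - 1488·x^3 - 80·x^4 - 128·x^5)·Dx^2 + (11 + 11·x + 23·x^2 - 169·x^3 - 348·x^4 - 48·x^5 - 64·x^6)·Dx^3  (order 3).
h: a_k = -1, -4, -5, -17/2, -29, -2601/40, -181, -740879/1680, -1165, …
ICs: h(0) = -1, h′(0) = -4, h′′(0) = -10.

f: a_k = 0, -3, 0, 1/2, 0, -1/40, 0, 1/1680, 0, …
g: a_k = -1, -1, -5, -9, -29, -65, -181, -441, -1165, …
h₀=f+g: left-lcm gives L₀, ord ≤ 3.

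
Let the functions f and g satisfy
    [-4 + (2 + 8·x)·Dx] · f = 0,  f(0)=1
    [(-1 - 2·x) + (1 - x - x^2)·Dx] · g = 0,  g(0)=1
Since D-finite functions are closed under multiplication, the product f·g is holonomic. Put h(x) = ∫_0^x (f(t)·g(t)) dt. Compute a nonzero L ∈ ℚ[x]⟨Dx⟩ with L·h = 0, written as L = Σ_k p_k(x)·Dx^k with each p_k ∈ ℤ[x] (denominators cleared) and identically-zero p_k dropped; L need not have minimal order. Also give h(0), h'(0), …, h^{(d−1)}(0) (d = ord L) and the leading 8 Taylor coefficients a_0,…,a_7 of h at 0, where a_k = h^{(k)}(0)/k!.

f: a_k = 1, 2, -2, 4, -10, 28, -84, 264, …
g: a_k = 1, 1, 2, 3, 5, 8, 13, 21, …
L₀ := L_f ⊗_s L_g (sym. prod.), ord ≤ 1.
Integrate: L := L₀·Dx.
L = (3 + 4·x + 6·x^2)·Dx + (-1 - 3·x + 5·x^2 + 4·x^3)·Dx^2  (order 2).
h: a_k = 0, 1, 3/2, 2/3, 9/4, 1/5, 19/3, -45/7, …
ICs: h(0) = 0, h′(0) = 1.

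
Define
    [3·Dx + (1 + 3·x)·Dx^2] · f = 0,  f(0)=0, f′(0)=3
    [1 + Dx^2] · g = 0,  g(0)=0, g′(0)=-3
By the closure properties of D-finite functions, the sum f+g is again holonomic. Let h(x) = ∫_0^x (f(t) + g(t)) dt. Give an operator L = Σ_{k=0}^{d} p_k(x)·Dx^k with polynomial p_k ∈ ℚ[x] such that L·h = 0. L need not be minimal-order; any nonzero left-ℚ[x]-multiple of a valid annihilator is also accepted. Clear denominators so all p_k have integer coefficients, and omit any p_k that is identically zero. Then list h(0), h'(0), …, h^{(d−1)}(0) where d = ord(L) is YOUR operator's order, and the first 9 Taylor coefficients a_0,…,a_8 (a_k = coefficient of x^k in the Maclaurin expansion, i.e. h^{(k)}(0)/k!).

f: a_k = 0, 3, -9/2, 9, -81/4, 243/5, -243/2, 2187/7, -6561/8, …
g: a_k = 0, -3, 0, 1/2, 0, -1/40, 0, 1/1680, 0, …
Sum ⇒ L₀ = lclm(L_f,L_g) in ℚ(x)⟨Dx⟩.
Integrate: L := L₀·Dx.
L = (165 + 18·x + 27·x^2)·Dx^2 + (19 + 63·x + 27·x^2 + 27·x^3)·Dx^3 + (165 + 18·x + 27·x^2)·Dx^4 + (19 + 63·x + 27·x^2 + 27·x^3)·Dx^5  (order 5).
h: a_k = 0, 0, 0, -3/2, 19/8, -81/20, 1943/240, -243/14, 74983/1920, …
ICs: h(0) = 0, h′(0) = 0, h′′(0) = 0, h′′′(0) = -9, h′′′′(0) = 57.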